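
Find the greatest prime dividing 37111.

37111 = 17 · 2183
2183 = 37 · 59
59 is prime.
So 37111 = 17 · 37 · 59; the largest prime factor is 59.

59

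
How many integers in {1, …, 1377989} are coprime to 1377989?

Factor: 1377989 = 67 · 131 · 157.
φ(1377989) = (67−1) · (131−1) · (157−1) = 66 · 130 · 156 = 1338480.

1338480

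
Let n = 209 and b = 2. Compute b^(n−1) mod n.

36

2^1 ≡ 2 (mod 209)
2^2 ≡ 2^2 = 4 ≡ 4 (mod 209)
2^4 ≡ 4^2 = 16 ≡ 16 (mod 209)
2^8 ≡ 16^2 = 256 ≡ 47 (mod 209)
2^16 ≡ 47^2 = 2209 ≡ 119 (mod 209)
2^32 ≡ 119^2 = 14161 ≡ 158 (mod 209)
2^64 ≡ 158^2 = 24964 ≡ 93 (mod 209)
2^128 ≡ 93^2 = 8649 ≡ 80 (mod 209)
208 = 128 + 64 + 16 in binary powers of 2.
So 2^208 ≡ 80 · 93 · 119 ≡ 36 (mod 209).
Since 36 ≠ 1, base 2 is a Fermat witness: 209 is composite.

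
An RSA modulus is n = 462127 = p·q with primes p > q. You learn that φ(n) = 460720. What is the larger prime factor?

887

φ(n) = (p−1)(q−1) = n − (p+q) + 1, so p + q = 462127 − 460720 + 1 = 1408.
p and q are the roots of t² − 1408t + 462127 = 0.
Discriminant: 1408² − 4·462127 = 1982464 − 1848508 = 133956; √133956 = 366.
q = (1408 − 366)/2 = 521, p = (1408 + 366)/2 = 887.
Check: 521 · 887 = 462127.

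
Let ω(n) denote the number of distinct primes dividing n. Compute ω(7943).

2

7943 = 13^2 · 47
7943 = 13^2 · 47, which has 2 distinct prime factors.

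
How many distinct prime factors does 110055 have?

110055 = 3 · 36685
36685 = 5 · 7337
7337 = 11 · 667
667 = 23 · 29
110055 = 3 · 5 · 11 · 23 · 29, which has 5 distinct prime factors.

5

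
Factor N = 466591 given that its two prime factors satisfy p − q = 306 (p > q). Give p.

853

Since p = q + 306, we have 466591 = q(q + 306), so q² + 306q − 466591 = 0.
Discriminant: 306² + 4·466591 = 93636 + 1866364 = 1960000; √1960000 = 1400.
q = (−306 + 1400)/2 = 547, and p = q + 306 = 853.
Check: 547 · 853 = 466591.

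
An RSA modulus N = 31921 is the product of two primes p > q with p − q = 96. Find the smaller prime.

137

Since p = q + 96, we have 31921 = q(q + 96), so q² + 96q − 31921 = 0.
Discriminant: 96² + 4·31921 = 9216 + 127684 = 136900; √136900 = 370.
q = (−96 + 370)/2 = 137, and p = q + 96 = 233.
Check: 137 · 233 = 31921.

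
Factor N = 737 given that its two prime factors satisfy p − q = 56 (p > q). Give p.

67

Since p = q + 56, we have 737 = q(q + 56), so q² + 56q − 737 = 0.
Discriminant: 56² + 4·737 = 3136 + 2948 = 6084; √6084 = 78.
q = (−56 + 78)/2 = 11, and p = q + 56 = 67.
Check: 11 · 67 = 737.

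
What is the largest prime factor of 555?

555 = 3 · 185
185 = 5 · 37
37 is prime.
So 555 = 3 · 5 · 37; the largest prime factor is 37.

37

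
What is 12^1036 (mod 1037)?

378

12^1 ≡ 12 (mod 1037)
12^2 ≡ 12^2 = 144 ≡ 144 (mod 1037)
12^4 ≡ 144^2 = 20736 ≡ 1033 (mod 1037)
12^8 ≡ 1033^2 = 1067089 ≡ 16 (mod 1037)
12^16 ≡ 16^2 = 256 ≡ 256 (mod 1037)
12^32 ≡ 256^2 = 65536 ≡ 205 (mod 1037)
12^64 ≡ 205^2 = 42025 ≡ 545 (mod 1037)
12^128 ≡ 545^2 = 297025 ≡ 443 (mod 1037)
12^256 ≡ 443^2 = 196249 ≡ 256 (mod 1037)
12^512 ≡ 256^2 = 65536 ≡ 205 (mod 1037)
12^1024 ≡ 205^2 = 42025 ≡ 545 (mod 1037)
1036 = 1024 + 8 + 4 in binary powers of 2.
So 12^1036 ≡ 545 · 16 · 1033 ≡ 378 (mod 1037).
Since 378 ≠ 1, base 12 is a Fermat witness: 1037 is composite.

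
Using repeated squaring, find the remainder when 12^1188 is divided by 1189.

12^1 ≡ 12 (mod 1189)
12^2 ≡ 12^2 = 144 ≡ 144 (mod 1189)
12^4 ≡ 144^2 = 20736 ≡ 523 (mod 1189)
12^8 ≡ 523^2 = 273529 ≡ 59 (mod 1189)
12^16 ≡ 59^2 = 3481 ≡ 1103 (mod 1189)
12^32 ≡ 1103^2 = 1216609 ≡ 262 (mod 1189)
12^64 ≡ 262^2 = 68644 ≡ 871 (mod 1189)
12^128 ≡ 871^2 = 758641 ≡ 59 (mod 1189)
12^256 ≡ 59^2 = 3481 ≡ 1103 (mod 1189)
12^512 ≡ 1103^2 = 1216609 ≡ 262 (mod 1189)
12^1024 ≡ 262^2 = 68644 ≡ 871 (mod 1189)
1188 = 1024 + 128 + 32 + 4 in binary powers of 2.
So 12^1188 ≡ 871 · 59 · 262 · 523 ≡ 146 (mod 1189).
Since 146 ≠ 1, base 12 is a Fermat witness: 1189 is composite.

146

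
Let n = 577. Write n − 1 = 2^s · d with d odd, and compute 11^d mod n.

263

577 − 1 = 576 = 2^6 · 9, so d = 9.
11^1 ≡ 11 (mod 577)
11^2 ≡ 11^2 = 121 ≡ 121 (mod 577)
11^4 ≡ 121^2 = 14641 ≡ 216 (mod 577)
11^8 ≡ 216^2 = 46656 ≡ 496 (mod 577)
9 = 8 + 1 in binary powers of 2.
So 11^9 ≡ 496 · 11 ≡ 263 (mod 577).
Squaring chain: 263 → 506 → 425 → 24 → 576 → 1; reaches −1, so base 11 does not prove 577 composite.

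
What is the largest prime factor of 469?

67

469 = 7 · 67
67 is prime.
So 469 = 7 · 67; the largest prime factor is 67.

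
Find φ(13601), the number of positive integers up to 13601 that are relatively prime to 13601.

11088

Factor: 13601 = 7 · 29 · 67.
φ(13601) = (7−1) · (29−1) · (67−1) = 6 · 28 · 66 = 11088.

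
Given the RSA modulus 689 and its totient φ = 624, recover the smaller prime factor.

13

φ(n) = (p−1)(q−1) = n − (p+q) + 1, so p + q = 689 − 624 + 1 = 66.
p and q are the roots of t² − 66t + 689 = 0.
Discriminant: 66² − 4·689 = 4356 − 2756 = 1600; √1600 = 40.
q = (66 − 40)/2 = 13, p = (66 + 40)/2 = 53.
Check: 13 · 53 = 689.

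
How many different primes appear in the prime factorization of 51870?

6

51870 = 2 · 25935
25935 = 3 · 8645
8645 = 5 · 1729
1729 = 7 · 247
247 = 13 · 19
51870 = 2 · 3 · 5 · 7 · 13 · 19, which has 6 distinct prime factors.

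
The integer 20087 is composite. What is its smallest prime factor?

20087 is odd.
Digit sum 17, not divisible by 3.
Ends in 7: not divisible by 5.
7: 20087 = 7·2869 + 4
11: 20087 = 11·1826 + 1
13: 20087 = 13·1545 + 2
17: 20087 = 17·1181 + 10
19: 20087 = 19·1057 + 4
23: 20087 = 23·873 + 8
29: 20087 = 29·692 + 19
31: 20087 = 31·647 + 30
37: 20087 = 37·542 + 33
41: 20087 = 41·489 + 38
43: 20087 = 43·467 + 6
47: 20087 = 47·427 + 18
53: 20087 = 53·379

53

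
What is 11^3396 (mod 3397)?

11^1 ≡ 11 (mod 3397)
11^2 ≡ 11^2 = 121 ≡ 121 (mod 3397)
11^4 ≡ 121^2 = 14641 ≡ 1053 (mod 3397)
11^8 ≡ 1053^2 = 1108809 ≡ 1387 (mod 3397)
11^16 ≡ 1387^2 = 1923769 ≡ 1067 (mod 3397)
11^32 ≡ 1067^2 = 1138489 ≡ 494 (mod 3397)
11^64 ≡ 494^2 = 244036 ≡ 2849 (mod 3397)
11^128 ≡ 2849^2 = 8116801 ≡ 1368 (mod 3397)
11^256 ≡ 1368^2 = 1871424 ≡ 3074 (mod 3397)
11^512 ≡ 3074^2 = 9449476 ≡ 2419 (mod 3397)
11^1024 ≡ 2419^2 = 5851561 ≡ 1927 (mod 3397)
11^2048 ≡ 1927^2 = 3713329 ≡ 408 (mod 3397)
3396 = 2048 + 1024 + 256 + 64 + 4 in binary powers of 2.
So 11^3396 ≡ 408 · 1927 · 3074 · 2849 · 1053 ≡ 699 (mod 3397).
Since 699 ≠ 1, base 11 is a Fermat witness: 3397 is composite.

699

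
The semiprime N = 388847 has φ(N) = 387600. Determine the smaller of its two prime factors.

φ(n) = (p−1)(q−1) = n − (p+q) + 1, so p + q = 388847 − 387600 + 1 = 1248.
p and q are the roots of t² − 1248t + 388847 = 0.
Discriminant: 1248² − 4·388847 = 1557504 − 1555388 = 2116; √2116 = 46.
q = (1248 − 46)/2 = 601, p = (1248 + 46)/2 = 647.
Check: 601 · 647 = 388847.

601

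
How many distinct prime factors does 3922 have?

3922 = 2 · 1961
1961 = 37 · 53
3922 = 2 · 37 · 53, which has 3 distinct prime factors.

3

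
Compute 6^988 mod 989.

522

6^1 ≡ 6 (mod 989)
6^2 ≡ 6^2 = 36 ≡ 36 (mod 989)
6^4 ≡ 36^2 = 1296 ≡ 307 (mod 989)
6^8 ≡ 307^2 = 94249 ≡ 294 (mod 989)
6^16 ≡ 294^2 = 86436 ≡ 393 (mod 989)
6^32 ≡ 393^2 = 154449 ≡ 165 (mod 989)
6^64 ≡ 165^2 = 27225 ≡ 522 (mod 989)
6^128 ≡ 522^2 = 272484 ≡ 509 (mod 989)
6^256 ≡ 509^2 = 259081 ≡ 952 (mod 989)
6^512 ≡ 952^2 = 906304 ≡ 380 (mod 989)
988 = 512 + 256 + 128 + 64 + 16 + 8 + 4 in binary powers of 2.
So 6^988 ≡ 380 · 952 · 509 · 522 · 393 · 294 · 307 ≡ 522 (mod 989).
Since 522 ≠ 1, base 6 is a Fermat witness: 989 is composite.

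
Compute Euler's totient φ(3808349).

Factor: 3808349 = 127 · 157 · 191.
φ(3808349) = (127−1) · (157−1) · (191−1) = 126 · 156 · 190 = 3734640.

3734640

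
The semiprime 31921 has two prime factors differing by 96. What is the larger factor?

233

Since p = q + 96, we have 31921 = q(q + 96), so q² + 96q − 31921 = 0.
Discriminant: 96² + 4·31921 = 9216 + 127684 = 136900; √136900 = 370.
q = (−96 + 370)/2 = 137, and p = q + 96 = 233.
Check: 137 · 233 = 31921.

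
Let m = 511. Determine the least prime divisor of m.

7

511 is odd.
Digit sum 7, not divisible by 3.
Ends in 1: not divisible by 5.
7: 511 = 7·73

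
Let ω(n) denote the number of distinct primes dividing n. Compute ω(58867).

58867 = 37^2 · 43
58867 = 37^2 · 43, which has 2 distinct prime factors.

2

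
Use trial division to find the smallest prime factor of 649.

11

649 is odd.
Digit sum 19, not divisible by 3.
Ends in 9: not divisible by 5.
7: 649 = 7·92 + 5
11: 649 = 11·59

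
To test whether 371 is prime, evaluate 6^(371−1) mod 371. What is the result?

6^1 ≡ 6 (mod 371)
6^2 ≡ 6^2 = 36 ≡ 36 (mod 371)
6^4 ≡ 36^2 = 1296 ≡ 183 (mod 371)
6^8 ≡ 183^2 = 33489 ≡ 99 (mod 371)
6^16 ≡ 99^2 = 9801 ≡ 155 (mod 371)
6^32 ≡ 155^2 = 24025 ≡ 281 (mod 371)
6^64 ≡ 281^2 = 78961 ≡ 309 (mod 371)
6^128 ≡ 309^2 = 95481 ≡ 134 (mod 371)
6^256 ≡ 134^2 = 17956 ≡ 148 (mod 371)
370 = 256 + 64 + 32 + 16 + 2 in binary powers of 2.
So 6^370 ≡ 148 · 309 · 281 · 155 · 36 ≡ 281 (mod 371).
Since 281 ≠ 1, base 6 is a Fermat witness: 371 is composite.

281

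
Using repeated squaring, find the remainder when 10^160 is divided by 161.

144

10^1 ≡ 10 (mod 161)
10^2 ≡ 10^2 = 100 ≡ 100 (mod 161)
10^4 ≡ 100^2 = 10000 ≡ 18 (mod 161)
10^8 ≡ 18^2 = 324 ≡ 2 (mod 161)
10^16 ≡ 2^2 = 4 ≡ 4 (mod 161)
10^32 ≡ 4^2 = 16 ≡ 16 (mod 161)
10^64 ≡ 16^2 = 256 ≡ 95 (mod 161)
10^128 ≡ 95^2 = 9025 ≡ 9 (mod 161)
160 = 128 + 32 in binary powers of 2.
So 10^160 ≡ 9 · 16 ≡ 144 (mod 161).
Since 144 ≠ 1, base 10 is a Fermat witness: 161 is composite.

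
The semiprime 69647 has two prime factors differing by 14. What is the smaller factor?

Since p = q + 14, we have 69647 = q(q + 14), so q² + 14q − 69647 = 0.
Discriminant: 14² + 4·69647 = 196 + 278588 = 278784; √278784 = 528.
q = (−14 + 528)/2 = 257, and p = q + 14 = 271.
Check: 257 · 271 = 69647.

257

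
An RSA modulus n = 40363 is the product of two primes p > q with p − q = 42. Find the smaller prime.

181

Since p = q + 42, we have 40363 = q(q + 42), so q² + 42q − 40363 = 0.
Discriminant: 42² + 4·40363 = 1764 + 161452 = 163216; √163216 = 404.
q = (−42 + 404)/2 = 181, and p = q + 42 = 223.
Check: 181 · 223 = 40363.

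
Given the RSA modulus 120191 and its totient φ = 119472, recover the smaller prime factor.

263

φ(n) = (p−1)(q−1) = n − (p+q) + 1, so p + q = 120191 − 119472 + 1 = 720.
p and q are the roots of t² − 720t + 120191 = 0.
Discriminant: 720² − 4·120191 = 518400 − 480764 = 37636; √37636 = 194.
q = (720 − 194)/2 = 263, p = (720 + 194)/2 = 457.
Check: 263 · 457 = 120191.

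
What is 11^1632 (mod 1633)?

151

11^1 ≡ 11 (mod 1633)
11^2 ≡ 11^2 = 121 ≡ 121 (mod 1633)
11^4 ≡ 121^2 = 14641 ≡ 1577 (mod 1633)
11^8 ≡ 1577^2 = 2486929 ≡ 1503 (mod 1633)
11^16 ≡ 1503^2 = 2259009 ≡ 570 (mod 1633)
11^32 ≡ 570^2 = 324900 ≡ 1566 (mod 1633)
11^64 ≡ 1566^2 = 2452356 ≡ 1223 (mod 1633)
11^128 ≡ 1223^2 = 1495729 ≡ 1534 (mod 1633)
11^256 ≡ 1534^2 = 2353156 ≡ 3 (mod 1633)
11^512 ≡ 3^2 = 9 ≡ 9 (mod 1633)
11^1024 ≡ 9^2 = 81 ≡ 81 (mod 1633)
1632 = 1024 + 512 + 64 + 32 in binary powers of 2.
So 11^1632 ≡ 81 · 9 · 1223 · 1566 ≡ 151 (mod 1633).
Since 151 ≠ 1, base 11 is a Fermat witness: 1633 is composite.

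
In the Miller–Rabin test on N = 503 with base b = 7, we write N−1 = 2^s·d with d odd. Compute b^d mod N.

1

503 − 1 = 502 = 2^1 · 251, so d = 251.
7^1 ≡ 7 (mod 503)
7^2 ≡ 7^2 = 49 ≡ 49 (mod 503)
7^4 ≡ 49^2 = 2401 ≡ 389 (mod 503)
7^8 ≡ 389^2 = 151321 ≡ 421 (mod 503)
7^16 ≡ 421^2 = 177241 ≡ 185 (mod 503)
7^32 ≡ 185^2 = 34225 ≡ 21 (mod 503)
7^64 ≡ 21^2 = 441 ≡ 441 (mod 503)
7^128 ≡ 441^2 = 194481 ≡ 323 (mod 503)
251 = 128 + 64 + 32 + 16 + 8 + 2 + 1 in binary powers of 2.
So 7^251 ≡ 323 · 441 · 21 · 185 · 421 · 49 · 7 ≡ 1 (mod 503).
Since 7^d ≡ 1 (mod 503), base 7 does not prove 503 composite.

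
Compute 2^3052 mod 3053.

2968

2^1 ≡ 2 (mod 3053)
2^2 ≡ 2^2 = 4 ≡ 4 (mod 3053)
2^4 ≡ 4^2 = 16 ≡ 16 (mod 3053)
2^8 ≡ 16^2 = 256 ≡ 256 (mod 3053)
2^16 ≡ 256^2 = 65536 ≡ 1423 (mod 3053)
2^32 ≡ 1423^2 = 2024929 ≡ 790 (mod 3053)
2^64 ≡ 790^2 = 624100 ≡ 1288 (mod 3053)
2^128 ≡ 1288^2 = 1658944 ≡ 1165 (mod 3053)
2^256 ≡ 1165^2 = 1357225 ≡ 1693 (mod 3053)
2^512 ≡ 1693^2 = 2866249 ≡ 2535 (mod 3053)
2^1024 ≡ 2535^2 = 6426225 ≡ 2713 (mod 3053)
2^2048 ≡ 2713^2 = 7360369 ≡ 2639 (mod 3053)
3052 = 2048 + 512 + 256 + 128 + 64 + 32 + 8 + 4 in binary powers of 2.
So 2^3052 ≡ 2639 · 2535 · 1693 · 1165 · 1288 · 790 · 256 · 16 ≡ 2968 (mod 3053).
Since 2968 ≠ 1, base 2 is a Fermat witness: 3053 is composite.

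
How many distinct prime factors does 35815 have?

4

35815 = 5 · 7163
7163 = 13 · 551
551 = 19 · 29
35815 = 5 · 13 · 19 · 29, which has 4 distinct prime factors.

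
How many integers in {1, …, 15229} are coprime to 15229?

14976

Factor: 15229 = 97 · 157.
φ(15229) = (97−1) · (157−1) = 96 · 156 = 14976.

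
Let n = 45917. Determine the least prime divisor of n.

17

45917 is odd.
Digit sum 26, not divisible by 3.
Ends in 7: not divisible by 5.
7: 45917 = 7·6559 + 4
11: 45917 = 11·4174 + 3
13: 45917 = 13·3532 + 1
17: 45917 = 17·2701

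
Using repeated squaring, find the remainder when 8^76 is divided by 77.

36

8^1 ≡ 8 (mod 77)
8^2 ≡ 8^2 = 64 ≡ 64 (mod 77)
8^4 ≡ 64^2 = 4096 ≡ 15 (mod 77)
8^8 ≡ 15^2 = 225 ≡ 71 (mod 77)
8^16 ≡ 71^2 = 5041 ≡ 36 (mod 77)
8^32 ≡ 36^2 = 1296 ≡ 64 (mod 77)
8^64 ≡ 64^2 = 4096 ≡ 15 (mod 77)
76 = 64 + 8 + 4 in binary powers of 2.
So 8^76 ≡ 15 · 71 · 15 ≡ 36 (mod 77).
Since 36 ≠ 1, base 8 is a Fermat witness: 77 is composite.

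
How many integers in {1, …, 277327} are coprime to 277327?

262080

Factor: 277327 = 29 · 73 · 131.
φ(277327) = (29−1) · (73−1) · (131−1) = 28 · 72 · 130 = 262080.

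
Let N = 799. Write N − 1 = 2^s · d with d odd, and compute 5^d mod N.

415

799 − 1 = 798 = 2^1 · 399, so d = 399.
5^1 ≡ 5 (mod 799)
5^2 ≡ 5^2 = 25 ≡ 25 (mod 799)
5^4 ≡ 25^2 = 625 ≡ 625 (mod 799)
5^8 ≡ 625^2 = 390625 ≡ 713 (mod 799)
5^16 ≡ 713^2 = 508369 ≡ 205 (mod 799)
5^32 ≡ 205^2 = 42025 ≡ 477 (mod 799)
5^64 ≡ 477^2 = 227529 ≡ 613 (mod 799)
5^128 ≡ 613^2 = 375769 ≡ 239 (mod 799)
5^256 ≡ 239^2 = 57121 ≡ 392 (mod 799)
399 = 256 + 128 + 8 + 4 + 2 + 1 in binary powers of 2.
So 5^399 ≡ 392 · 239 · 713 · 625 · 25 · 5 ≡ 415 (mod 799).
Squaring chain: 415; never reaches −1, so base 5 is a Miller–Rabin witness that 799 is composite.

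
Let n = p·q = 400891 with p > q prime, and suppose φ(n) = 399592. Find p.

φ(n) = (p−1)(q−1) = n − (p+q) + 1, so p + q = 400891 − 399592 + 1 = 1300.
p and q are the roots of t² − 1300t + 400891 = 0.
Discriminant: 1300² − 4·400891 = 1690000 − 1603564 = 86436; √86436 = 294.
q = (1300 − 294)/2 = 503, p = (1300 + 294)/2 = 797.
Check: 503 · 797 = 400891.

797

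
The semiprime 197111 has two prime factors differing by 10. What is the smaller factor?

439

Since p = q + 10, we have 197111 = q(q + 10), so q² + 10q − 197111 = 0.
Discriminant: 10² + 4·197111 = 100 + 788444 = 788544; √788544 = 888.
q = (−10 + 888)/2 = 439, and p = q + 10 = 449.
Check: 439 · 449 = 197111.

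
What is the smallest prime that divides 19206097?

19206097 is odd.
Digit sum 34, not divisible by 3.
Ends in 7: not divisible by 5.
7: 19206097 = 7·2743728 + 1
11: 19206097 = 11·1746008 + 9
13: 19206097 = 13·1477392 + 1
17: 19206097 = 17·1129770 + 7
19: 19206097 = 19·1010847 + 4
23: 19206097 = 23·835047 + 16
29: 19206097 = 29·662279 + 6
31: 19206097 = 31·619551 + 16
37: 19206097 = 37·519083 + 26
41: 19206097 = 41·468441 + 16
43: 19206097 = 43·446653 + 18
47: 19206097 = 47·408640 + 17
53: 19206097 = 53·362379 + 10
59: 19206097 = 59·325527 + 4
61: 19206097 = 61·314854 + 3
67: 19206097 = 67·286658 + 11
71: 19206097 = 71·270508 + 29
73: 19206097 = 73·263097 + 16
79: 19206097 = 79·243115 + 12
83: 19206097 = 83·231398 + 63
89: 19206097 = 89·215798 + 75
97: 19206097 = 97·198001

97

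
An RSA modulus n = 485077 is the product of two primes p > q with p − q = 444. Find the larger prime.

953

Since p = q + 444, we have 485077 = q(q + 444), so q² + 444q − 485077 = 0.
Discriminant: 444² + 4·485077 = 197136 + 1940308 = 2137444; √2137444 = 1462.
q = (−444 + 1462)/2 = 509, and p = q + 444 = 953.
Check: 509 · 953 = 485077.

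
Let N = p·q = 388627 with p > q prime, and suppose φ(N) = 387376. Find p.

φ(n) = (p−1)(q−1) = n − (p+q) + 1, so p + q = 388627 − 387376 + 1 = 1252.
p and q are the roots of t² − 1252t + 388627 = 0.
Discriminant: 1252² − 4·388627 = 1567504 − 1554508 = 12996; √12996 = 114.
q = (1252 − 114)/2 = 569, p = (1252 + 114)/2 = 683.
Check: 569 · 683 = 388627.

683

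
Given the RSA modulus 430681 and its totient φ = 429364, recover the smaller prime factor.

599

φ(n) = (p−1)(q−1) = n − (p+q) + 1, so p + q = 430681 − 429364 + 1 = 1318.
p and q are the roots of t² − 1318t + 430681 = 0.
Discriminant: 1318² − 4·430681 = 1737124 − 1722724 = 14400; √14400 = 120.
q = (1318 − 120)/2 = 599, p = (1318 + 120)/2 = 719.
Check: 599 · 719 = 430681.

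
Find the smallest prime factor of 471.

471 is odd.
Digit sum 12, divisible by 3.

3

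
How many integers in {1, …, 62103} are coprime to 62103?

40824

Factor: 62103 = 3 · 127 · 163.
φ(62103) = (3−1) · (127−1) · (163−1) = 2 · 126 · 162 = 40824.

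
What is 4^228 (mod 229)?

4^1 ≡ 4 (mod 229)
4^2 ≡ 4^2 = 16 ≡ 16 (mod 229)
4^4 ≡ 16^2 = 256 ≡ 27 (mod 229)
4^8 ≡ 27^2 = 729 ≡ 42 (mod 229)
4^16 ≡ 42^2 = 1764 ≡ 161 (mod 229)
4^32 ≡ 161^2 = 25921 ≡ 44 (mod 229)
4^64 ≡ 44^2 = 1936 ≡ 104 (mod 229)
4^128 ≡ 104^2 = 10816 ≡ 53 (mod 229)
228 = 128 + 64 + 32 + 4 in binary powers of 2.
So 4^228 ≡ 53 · 104 · 44 · 27 ≡ 1 (mod 229).
Since the result is 1, base 4 gives no evidence that 229 is composite.

1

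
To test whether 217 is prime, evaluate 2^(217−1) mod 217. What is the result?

2^1 ≡ 2 (mod 217)
2^2 ≡ 2^2 = 4 ≡ 4 (mod 217)
2^4 ≡ 4^2 = 16 ≡ 16 (mod 217)
2^8 ≡ 16^2 = 256 ≡ 39 (mod 217)
2^16 ≡ 39^2 = 1521 ≡ 2 (mod 217)
2^32 ≡ 2^2 = 4 ≡ 4 (mod 217)
2^64 ≡ 4^2 = 16 ≡ 16 (mod 217)
2^128 ≡ 16^2 = 256 ≡ 39 (mod 217)
216 = 128 + 64 + 16 + 8 in binary powers of 2.
So 2^216 ≡ 39 · 16 · 2 · 39 ≡ 64 (mod 217).
Since 64 ≠ 1, base 2 is a Fermat witness: 217 is composite.

64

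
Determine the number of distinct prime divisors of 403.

2

403 = 13 · 31
403 = 13 · 31, which has 2 distinct prime factors.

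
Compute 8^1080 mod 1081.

8^1 ≡ 8 (mod 1081)
8^2 ≡ 8^2 = 64 ≡ 64 (mod 1081)
8^4 ≡ 64^2 = 4096 ≡ 853 (mod 1081)
8^8 ≡ 853^2 = 727609 ≡ 96 (mod 1081)
8^16 ≡ 96^2 = 9216 ≡ 568 (mod 1081)
8^32 ≡ 568^2 = 322624 ≡ 486 (mod 1081)
8^64 ≡ 486^2 = 236196 ≡ 538 (mod 1081)
8^128 ≡ 538^2 = 289444 ≡ 817 (mod 1081)
8^256 ≡ 817^2 = 667489 ≡ 512 (mod 1081)
8^512 ≡ 512^2 = 262144 ≡ 542 (mod 1081)
8^1024 ≡ 542^2 = 293764 ≡ 813 (mod 1081)
1080 = 1024 + 32 + 16 + 8 in binary powers of 2.
So 8^1080 ≡ 813 · 486 · 568 · 96 ≡ 570 (mod 1081).
Since 570 ≠ 1, base 8 is a Fermat witness: 1081 is composite.

570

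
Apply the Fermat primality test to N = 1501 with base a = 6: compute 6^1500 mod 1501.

87

6^1 ≡ 6 (mod 1501)
6^2 ≡ 6^2 = 36 ≡ 36 (mod 1501)
6^4 ≡ 36^2 = 1296 ≡ 1296 (mod 1501)
6^8 ≡ 1296^2 = 1679616 ≡ 1498 (mod 1501)
6^16 ≡ 1498^2 = 2244004 ≡ 9 (mod 1501)
6^32 ≡ 9^2 = 81 ≡ 81 (mod 1501)
6^64 ≡ 81^2 = 6561 ≡ 557 (mod 1501)
6^128 ≡ 557^2 = 310249 ≡ 1043 (mod 1501)
6^256 ≡ 1043^2 = 1087849 ≡ 1125 (mod 1501)
6^512 ≡ 1125^2 = 1265625 ≡ 282 (mod 1501)
6^1024 ≡ 282^2 = 79524 ≡ 1472 (mod 1501)
1500 = 1024 + 256 + 128 + 64 + 16 + 8 + 4 in binary powers of 2.
So 6^1500 ≡ 1472 · 1125 · 1043 · 557 · 9 · 1498 · 1296 ≡ 87 (mod 1501).
Since 87 ≠ 1, base 6 is a Fermat witness: 1501 is composite.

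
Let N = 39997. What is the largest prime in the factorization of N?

39997 = 23 · 1739
1739 = 37 · 47
47 is prime.
So 39997 = 23 · 37 · 47; the largest prime factor is 47.

47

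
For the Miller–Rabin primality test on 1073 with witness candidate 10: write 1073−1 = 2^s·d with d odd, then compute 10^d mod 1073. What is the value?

1046

1073 − 1 = 1072 = 2^4 · 67, so d = 67.
10^1 ≡ 10 (mod 1073)
10^2 ≡ 10^2 = 100 ≡ 100 (mod 1073)
10^4 ≡ 100^2 = 10000 ≡ 343 (mod 1073)
10^8 ≡ 343^2 = 117649 ≡ 692 (mod 1073)
10^16 ≡ 692^2 = 478864 ≡ 306 (mod 1073)
10^32 ≡ 306^2 = 93636 ≡ 285 (mod 1073)
10^64 ≡ 285^2 = 81225 ≡ 750 (mod 1073)
67 = 64 + 2 + 1 in binary powers of 2.
So 10^67 ≡ 750 · 100 · 10 ≡ 1046 (mod 1073).
Squaring chain: 1046 → 729 → 306 → 285; never reaches −1, so base 10 is a Miller–Rabin witness that 1073 is composite.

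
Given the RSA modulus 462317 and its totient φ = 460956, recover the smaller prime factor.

643

φ(n) = (p−1)(q−1) = n − (p+q) + 1, so p + q = 462317 − 460956 + 1 = 1362.
p and q are the roots of t² − 1362t + 462317 = 0.
Discriminant: 1362² − 4·462317 = 1855044 − 1849268 = 5776; √5776 = 76.
q = (1362 − 76)/2 = 643, p = (1362 + 76)/2 = 719.
Check: 643 · 719 = 462317.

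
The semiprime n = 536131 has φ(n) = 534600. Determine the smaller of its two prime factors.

φ(n) = (p−1)(q−1) = n − (p+q) + 1, so p + q = 536131 − 534600 + 1 = 1532.
p and q are the roots of t² − 1532t + 536131 = 0.
Discriminant: 1532² − 4·536131 = 2347024 − 2144524 = 202500; √202500 = 450.
q = (1532 − 450)/2 = 541, p = (1532 + 450)/2 = 991.
Check: 541 · 991 = 536131.

541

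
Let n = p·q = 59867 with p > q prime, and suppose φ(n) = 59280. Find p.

457

φ(n) = (p−1)(q−1) = n − (p+q) + 1, so p + q = 59867 − 59280 + 1 = 588.
p and q are the roots of t² − 588t + 59867 = 0.
Discriminant: 588² − 4·59867 = 345744 − 239468 = 106276; √106276 = 326.
q = (588 − 326)/2 = 131, p = (588 + 326)/2 = 457.
Check: 131 · 457 = 59867.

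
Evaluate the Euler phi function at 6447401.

6343920

Factor: 6447401 = 179 · 181 · 199.
φ(6447401) = (179−1) · (181−1) · (199−1) = 178 · 180 · 198 = 6343920.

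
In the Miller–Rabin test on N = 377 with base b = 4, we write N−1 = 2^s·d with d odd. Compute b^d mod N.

377 − 1 = 376 = 2^3 · 47, so d = 47.
4^1 ≡ 4 (mod 377)
4^2 ≡ 4^2 = 16 ≡ 16 (mod 377)
4^4 ≡ 16^2 = 256 ≡ 256 (mod 377)
4^8 ≡ 256^2 = 65536 ≡ 315 (mod 377)
4^16 ≡ 315^2 = 99225 ≡ 74 (mod 377)
4^32 ≡ 74^2 = 5476 ≡ 198 (mod 377)
47 = 32 + 8 + 4 + 2 + 1 in binary powers of 2.
So 4^47 ≡ 198 · 315 · 256 · 16 · 4 ≡ 270 (mod 377).
Squaring chain: 270 → 139 → 94; never reaches −1, so base 4 is a Miller–Rabin witness that 377 is composite.

270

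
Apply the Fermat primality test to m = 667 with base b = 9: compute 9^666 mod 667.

49

9^1 ≡ 9 (mod 667)
9^2 ≡ 9^2 = 81 ≡ 81 (mod 667)
9^4 ≡ 81^2 = 6561 ≡ 558 (mod 667)
9^8 ≡ 558^2 = 311364 ≡ 542 (mod 667)
9^16 ≡ 542^2 = 293764 ≡ 284 (mod 667)
9^32 ≡ 284^2 = 80656 ≡ 616 (mod 667)
9^64 ≡ 616^2 = 379456 ≡ 600 (mod 667)
9^128 ≡ 600^2 = 360000 ≡ 487 (mod 667)
9^256 ≡ 487^2 = 237169 ≡ 384 (mod 667)
9^512 ≡ 384^2 = 147456 ≡ 49 (mod 667)
666 = 512 + 128 + 16 + 8 + 2 in binary powers of 2.
So 9^666 ≡ 49 · 487 · 284 · 542 · 81 ≡ 49 (mod 667).
Since 49 ≠ 1, base 9 is a Fermat witness: 667 is composite.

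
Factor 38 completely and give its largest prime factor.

19

38 = 2 · 19
19 is prime.
So 38 = 2 · 19; the largest prime factor is 19.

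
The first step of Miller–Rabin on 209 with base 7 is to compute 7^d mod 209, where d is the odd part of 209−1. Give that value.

209 − 1 = 208 = 2^4 · 13, so d = 13.
7^1 ≡ 7 (mod 209)
7^2 ≡ 7^2 = 49 ≡ 49 (mod 209)
7^4 ≡ 49^2 = 2401 ≡ 102 (mod 209)
7^8 ≡ 102^2 = 10404 ≡ 163 (mod 209)
13 = 8 + 4 + 1 in binary powers of 2.
So 7^13 ≡ 163 · 102 · 7 ≡ 178 (mod 209).
Squaring chain: 178 → 125 → 159 → 201; never reaches −1, so base 7 is a Miller–Rabin witness that 209 is composite.

178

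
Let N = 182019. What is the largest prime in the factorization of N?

83

182019 = 3 · 60673
60673 = 17 · 3569
3569 = 43 · 83
83 is prime.
So 182019 = 3 · 17 · 43 · 83; the largest prime factor is 83.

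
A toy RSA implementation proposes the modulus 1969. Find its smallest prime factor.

11

1969 is odd.
Digit sum 25, not divisible by 3.
Ends in 9: not divisible by 5.
7: 1969 = 7·281 + 2
11: 1969 = 11·179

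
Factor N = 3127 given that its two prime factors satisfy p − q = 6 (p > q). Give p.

59

Since p = q + 6, we have 3127 = q(q + 6), so q² + 6q − 3127 = 0.
Discriminant: 6² + 4·3127 = 36 + 12508 = 12544; √12544 = 112.
q = (−6 + 112)/2 = 53, and p = q + 6 = 59.
Check: 53 · 59 = 3127.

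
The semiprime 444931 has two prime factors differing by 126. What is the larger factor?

Since p = q + 126, we have 444931 = q(q + 126), so q² + 126q − 444931 = 0.
Discriminant: 126² + 4·444931 = 15876 + 1779724 = 1795600; √1795600 = 1340.
q = (−126 + 1340)/2 = 607, and p = q + 126 = 733.
Check: 607 · 733 = 444931.

733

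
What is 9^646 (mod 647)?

1

9^1 ≡ 9 (mod 647)
9^2 ≡ 9^2 = 81 ≡ 81 (mod 647)
9^4 ≡ 81^2 = 6561 ≡ 91 (mod 647)
9^8 ≡ 91^2 = 8281 ≡ 517 (mod 647)
9^16 ≡ 517^2 = 267289 ≡ 78 (mod 647)
9^32 ≡ 78^2 = 6084 ≡ 261 (mod 647)
9^64 ≡ 261^2 = 68121 ≡ 186 (mod 647)
9^128 ≡ 186^2 = 34596 ≡ 305 (mod 647)
9^256 ≡ 305^2 = 93025 ≡ 504 (mod 647)
9^512 ≡ 504^2 = 254016 ≡ 392 (mod 647)
646 = 512 + 128 + 4 + 2 in binary powers of 2.
So 9^646 ≡ 392 · 305 · 91 · 81 ≡ 1 (mod 647).
Since the result is 1, base 9 gives no evidence that 647 is composite.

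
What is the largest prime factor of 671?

671 = 11 · 61
61 is prime.
So 671 = 11 · 61; the largest prime factor is 61.

61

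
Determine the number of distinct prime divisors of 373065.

6

373065 = 3 · 124355
124355 = 5 · 24871
24871 = 7 · 3553
3553 = 11 · 323
323 = 17 · 19
373065 = 3 · 5 · 7 · 11 · 17 · 19, which has 6 distinct prime factors.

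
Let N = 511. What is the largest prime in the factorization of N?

73

511 = 7 · 73
73 is prime.
So 511 = 7 · 73; the largest prime factor is 73.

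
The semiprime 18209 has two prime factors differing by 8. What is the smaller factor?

131

Since p = q + 8, we have 18209 = q(q + 8), so q² + 8q − 18209 = 0.
Discriminant: 8² + 4·18209 = 64 + 72836 = 72900; √72900 = 270.
q = (−8 + 270)/2 = 131, and p = q + 8 = 139.
Check: 131 · 139 = 18209.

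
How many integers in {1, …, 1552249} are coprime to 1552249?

1511136

Factor: 1552249 = 89 · 107 · 163.
φ(1552249) = (89−1) · (107−1) · (163−1) = 88 · 106 · 162 = 1511136.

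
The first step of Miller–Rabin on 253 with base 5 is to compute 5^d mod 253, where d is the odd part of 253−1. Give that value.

253 − 1 = 252 = 2^2 · 63, so d = 63.
5^1 ≡ 5 (mod 253)
5^2 ≡ 5^2 = 25 ≡ 25 (mod 253)
5^4 ≡ 25^2 = 625 ≡ 119 (mod 253)
5^8 ≡ 119^2 = 14161 ≡ 246 (mod 253)
5^16 ≡ 246^2 = 60516 ≡ 49 (mod 253)
5^32 ≡ 49^2 = 2401 ≡ 124 (mod 253)
63 = 32 + 16 + 8 + 4 + 2 + 1 in binary powers of 2.
So 5^63 ≡ 124 · 49 · 246 · 119 · 25 · 5 ≡ 191 (mod 253).
Squaring chain: 191 → 49; never reaches −1, so base 5 is a Miller–Rabin witness that 253 is composite.

191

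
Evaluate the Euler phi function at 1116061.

Factor: 1116061 = 41 · 163 · 167.
φ(1116061) = (41−1) · (163−1) · (167−1) = 40 · 162 · 166 = 1075680.

1075680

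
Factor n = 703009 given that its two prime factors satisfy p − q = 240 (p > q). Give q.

727

Since p = q + 240, we have 703009 = q(q + 240), so q² + 240q − 703009 = 0.
Discriminant: 240² + 4·703009 = 57600 + 2812036 = 2869636; √2869636 = 1694.
q = (−240 + 1694)/2 = 727, and p = q + 240 = 967.
Check: 727 · 967 = 703009.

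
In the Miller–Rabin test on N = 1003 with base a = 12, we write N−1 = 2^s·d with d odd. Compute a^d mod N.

1003 − 1 = 1002 = 2^1 · 501, so d = 501.
12^1 ≡ 12 (mod 1003)
12^2 ≡ 12^2 = 144 ≡ 144 (mod 1003)
12^4 ≡ 144^2 = 20736 ≡ 676 (mod 1003)
12^8 ≡ 676^2 = 456976 ≡ 611 (mod 1003)
12^16 ≡ 611^2 = 373321 ≡ 205 (mod 1003)
12^32 ≡ 205^2 = 42025 ≡ 902 (mod 1003)
12^64 ≡ 902^2 = 813604 ≡ 171 (mod 1003)
12^128 ≡ 171^2 = 29241 ≡ 154 (mod 1003)
12^256 ≡ 154^2 = 23716 ≡ 647 (mod 1003)
501 = 256 + 128 + 64 + 32 + 16 + 4 + 1 in binary powers of 2.
So 12^501 ≡ 647 · 154 · 171 · 902 · 205 · 676 · 12 ≡ 139 (mod 1003).
Squaring chain: 139; never reaches −1, so base 12 is a Miller–Rabin witness that 1003 is composite.

139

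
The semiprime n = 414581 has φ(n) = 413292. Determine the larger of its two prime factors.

φ(n) = (p−1)(q−1) = n − (p+q) + 1, so p + q = 414581 − 413292 + 1 = 1290.
p and q are the roots of t² − 1290t + 414581 = 0.
Discriminant: 1290² − 4·414581 = 1664100 − 1658324 = 5776; √5776 = 76.
q = (1290 − 76)/2 = 607, p = (1290 + 76)/2 = 683.
Check: 607 · 683 = 414581.

683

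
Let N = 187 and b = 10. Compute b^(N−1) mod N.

155

10^1 ≡ 10 (mod 187)
10^2 ≡ 10^2 = 100 ≡ 100 (mod 187)
10^4 ≡ 100^2 = 10000 ≡ 89 (mod 187)
10^8 ≡ 89^2 = 7921 ≡ 67 (mod 187)
10^16 ≡ 67^2 = 4489 ≡ 1 (mod 187)
10^32 ≡ 1^2 = 1 ≡ 1 (mod 187)
10^64 ≡ 1^2 = 1 ≡ 1 (mod 187)
10^128 ≡ 1^2 = 1 ≡ 1 (mod 187)
186 = 128 + 32 + 16 + 8 + 2 in binary powers of 2.
So 10^186 ≡ 1 · 1 · 1 · 67 · 100 ≡ 155 (mod 187).
Since 155 ≠ 1, base 10 is a Fermat witness: 187 is composite.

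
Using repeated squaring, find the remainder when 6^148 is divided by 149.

1

6^1 ≡ 6 (mod 149)
6^2 ≡ 6^2 = 36 ≡ 36 (mod 149)
6^4 ≡ 36^2 = 1296 ≡ 104 (mod 149)
6^8 ≡ 104^2 = 10816 ≡ 88 (mod 149)
6^16 ≡ 88^2 = 7744 ≡ 145 (mod 149)
6^32 ≡ 145^2 = 21025 ≡ 16 (mod 149)
6^64 ≡ 16^2 = 256 ≡ 107 (mod 149)
6^128 ≡ 107^2 = 11449 ≡ 125 (mod 149)
148 = 128 + 16 + 4 in binary powers of 2.
So 6^148 ≡ 125 · 145 · 104 ≡ 1 (mod 149).
Since the result is 1, base 6 gives no evidence that 149 is composite.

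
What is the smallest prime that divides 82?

82 is even: 2 divides it.

2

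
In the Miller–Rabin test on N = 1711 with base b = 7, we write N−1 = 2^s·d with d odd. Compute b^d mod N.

500

1711 − 1 = 1710 = 2^1 · 855, so d = 855.
7^1 ≡ 7 (mod 1711)
7^2 ≡ 7^2 = 49 ≡ 49 (mod 1711)
7^4 ≡ 49^2 = 2401 ≡ 690 (mod 1711)
7^8 ≡ 690^2 = 476100 ≡ 442 (mod 1711)
7^16 ≡ 442^2 = 195364 ≡ 310 (mod 1711)
7^32 ≡ 310^2 = 96100 ≡ 284 (mod 1711)
7^64 ≡ 284^2 = 80656 ≡ 239 (mod 1711)
7^128 ≡ 239^2 = 57121 ≡ 658 (mod 1711)
7^256 ≡ 658^2 = 432964 ≡ 81 (mod 1711)
7^512 ≡ 81^2 = 6561 ≡ 1428 (mod 1711)
855 = 512 + 256 + 64 + 16 + 4 + 2 + 1 in binary powers of 2.
So 7^855 ≡ 1428 · 81 · 239 · 310 · 690 · 49 · 7 ≡ 500 (mod 1711).
Squaring chain: 500; never reaches −1, so base 7 is a Miller–Rabin witness that 1711 is composite.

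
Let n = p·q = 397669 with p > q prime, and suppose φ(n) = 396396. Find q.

547

φ(n) = (p−1)(q−1) = n − (p+q) + 1, so p + q = 397669 − 396396 + 1 = 1274.
p and q are the roots of t² − 1274t + 397669 = 0.
Discriminant: 1274² − 4·397669 = 1623076 − 1590676 = 32400; √32400 = 180.
q = (1274 − 180)/2 = 547, p = (1274 + 180)/2 = 727.
Check: 547 · 727 = 397669.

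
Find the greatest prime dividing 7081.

97

7081 = 73 · 97
97 is prime.
So 7081 = 73 · 97; the largest prime factor is 97.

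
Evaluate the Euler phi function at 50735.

39744

Factor: 50735 = 5 · 73 · 139.
φ(50735) = (5−1) · (73−1) · (139−1) = 4 · 72 · 138 = 39744.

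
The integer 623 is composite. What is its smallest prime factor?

623 is odd.
Digit sum 11, not divisible by 3.
Ends in 3: not divisible by 5.
7: 623 = 7·89

7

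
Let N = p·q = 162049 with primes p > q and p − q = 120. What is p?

467

Since p = q + 120, we have 162049 = q(q + 120), so q² + 120q − 162049 = 0.
Discriminant: 120² + 4·162049 = 14400 + 648196 = 662596; √662596 = 814.
q = (−120 + 814)/2 = 347, and p = q + 120 = 467.
Check: 347 · 467 = 162049.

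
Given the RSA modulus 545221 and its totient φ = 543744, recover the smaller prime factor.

709

φ(n) = (p−1)(q−1) = n − (p+q) + 1, so p + q = 545221 − 543744 + 1 = 1478.
p and q are the roots of t² − 1478t + 545221 = 0.
Discriminant: 1478² − 4·545221 = 2184484 − 2180884 = 3600; √3600 = 60.
q = (1478 − 60)/2 = 709, p = (1478 + 60)/2 = 769.
Check: 709 · 769 = 545221.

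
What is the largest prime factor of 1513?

89

1513 = 17 · 89
89 is prime.
So 1513 = 17 · 89; the largest prime factor is 89.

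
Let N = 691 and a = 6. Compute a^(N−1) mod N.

1

6^1 ≡ 6 (mod 691)
6^2 ≡ 6^2 = 36 ≡ 36 (mod 691)
6^4 ≡ 36^2 = 1296 ≡ 605 (mod 691)
6^8 ≡ 605^2 = 366025 ≡ 486 (mod 691)
6^16 ≡ 486^2 = 236196 ≡ 565 (mod 691)
6^32 ≡ 565^2 = 319225 ≡ 674 (mod 691)
6^64 ≡ 674^2 = 454276 ≡ 289 (mod 691)
6^128 ≡ 289^2 = 83521 ≡ 601 (mod 691)
6^256 ≡ 601^2 = 361201 ≡ 499 (mod 691)
6^512 ≡ 499^2 = 249001 ≡ 241 (mod 691)
690 = 512 + 128 + 32 + 16 + 2 in binary powers of 2.
So 6^690 ≡ 241 · 601 · 674 · 565 · 36 ≡ 1 (mod 691).
Since the result is 1, base 6 gives no evidence that 691 is composite.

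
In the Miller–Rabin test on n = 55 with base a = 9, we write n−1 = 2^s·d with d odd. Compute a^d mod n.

55 − 1 = 54 = 2^1 · 27, so d = 27.
9^1 ≡ 9 (mod 55)
9^2 ≡ 9^2 = 81 ≡ 26 (mod 55)
9^4 ≡ 26^2 = 676 ≡ 16 (mod 55)
9^8 ≡ 16^2 = 256 ≡ 36 (mod 55)
9^16 ≡ 36^2 = 1296 ≡ 31 (mod 55)
27 = 16 + 8 + 2 + 1 in binary powers of 2.
So 9^27 ≡ 31 · 36 · 26 · 9 ≡ 4 (mod 55).
Squaring chain: 4; never reaches −1, so base 9 is a Miller–Rabin witness that 55 is composite.

4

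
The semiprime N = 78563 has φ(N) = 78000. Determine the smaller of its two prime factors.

φ(n) = (p−1)(q−1) = n − (p+q) + 1, so p + q = 78563 − 78000 + 1 = 564.
p and q are the roots of t² − 564t + 78563 = 0.
Discriminant: 564² − 4·78563 = 318096 − 314252 = 3844; √3844 = 62.
q = (564 − 62)/2 = 251, p = (564 + 62)/2 = 313.
Check: 251 · 313 = 78563.

251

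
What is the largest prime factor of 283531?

97

283531 = 37 · 7663
7663 = 79 · 97
97 is prime.
So 283531 = 37 · 79 · 97; the largest prime factor is 97.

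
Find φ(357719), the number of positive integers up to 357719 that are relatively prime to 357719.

336600

Factor: 357719 = 23 · 103 · 151.
φ(357719) = (23−1) · (103−1) · (151−1) = 22 · 102 · 150 = 336600.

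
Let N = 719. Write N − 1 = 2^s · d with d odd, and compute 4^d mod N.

719 − 1 = 718 = 2^1 · 359, so d = 359.
4^1 ≡ 4 (mod 719)
4^2 ≡ 4^2 = 16 ≡ 16 (mod 719)
4^4 ≡ 16^2 = 256 ≡ 256 (mod 719)
4^8 ≡ 256^2 = 65536 ≡ 107 (mod 719)
4^16 ≡ 107^2 = 11449 ≡ 664 (mod 719)
4^32 ≡ 664^2 = 440896 ≡ 149 (mod 719)
4^64 ≡ 149^2 = 22201 ≡ 631 (mod 719)
4^128 ≡ 631^2 = 398161 ≡ 554 (mod 719)
4^256 ≡ 554^2 = 306916 ≡ 622 (mod 719)
359 = 256 + 64 + 32 + 4 + 2 + 1 in binary powers of 2.
So 4^359 ≡ 622 · 631 · 149 · 256 · 16 · 4 ≡ 1 (mod 719).
Since 4^d ≡ 1 (mod 719), base 4 does not prove 719 composite.

1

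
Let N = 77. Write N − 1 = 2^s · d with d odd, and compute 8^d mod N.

29

77 − 1 = 76 = 2^2 · 19, so d = 19.
8^1 ≡ 8 (mod 77)
8^2 ≡ 8^2 = 64 ≡ 64 (mod 77)
8^4 ≡ 64^2 = 4096 ≡ 15 (mod 77)
8^8 ≡ 15^2 = 225 ≡ 71 (mod 77)
8^16 ≡ 71^2 = 5041 ≡ 36 (mod 77)
19 = 16 + 2 + 1 in binary powers of 2.
So 8^19 ≡ 36 · 64 · 8 ≡ 29 (mod 77).
Squaring chain: 29 → 71; never reaches −1, so base 8 is a Miller–Rabin witness that 77 is composite.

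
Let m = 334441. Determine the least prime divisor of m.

17

334441 is odd.
Digit sum 19, not divisible by 3.
Ends in 1: not divisible by 5.
7: 334441 = 7·47777 + 2
11: 334441 = 11·30403 + 8
13: 334441 = 13·25726 + 3
17: 334441 = 17·19673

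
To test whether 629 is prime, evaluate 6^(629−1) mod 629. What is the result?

6^1 ≡ 6 (mod 629)
6^2 ≡ 6^2 = 36 ≡ 36 (mod 629)
6^4 ≡ 36^2 = 1296 ≡ 38 (mod 629)
6^8 ≡ 38^2 = 1444 ≡ 186 (mod 629)
6^16 ≡ 186^2 = 34596 ≡ 1 (mod 629)
6^32 ≡ 1^2 = 1 ≡ 1 (mod 629)
6^64 ≡ 1^2 = 1 ≡ 1 (mod 629)
6^128 ≡ 1^2 = 1 ≡ 1 (mod 629)
6^256 ≡ 1^2 = 1 ≡ 1 (mod 629)
6^512 ≡ 1^2 = 1 ≡ 1 (mod 629)
628 = 512 + 64 + 32 + 16 + 4 in binary powers of 2.
So 6^628 ≡ 1 · 1 · 1 · 1 · 38 ≡ 38 (mod 629).
Since 38 ≠ 1, base 6 is a Fermat witness: 629 is composite.

38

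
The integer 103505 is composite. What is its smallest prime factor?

5

103505 is odd.
Digit sum 14, not divisible by 3.
Ends in 5: divisible by 5.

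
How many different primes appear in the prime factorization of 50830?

50830 = 2 · 25415
25415 = 5 · 5083
5083 = 13 · 391
391 = 17 · 23
50830 = 2 · 5 · 13 · 17 · 23, which has 5 distinct prime factors.

5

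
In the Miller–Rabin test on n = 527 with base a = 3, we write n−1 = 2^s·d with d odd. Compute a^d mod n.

527 − 1 = 526 = 2^1 · 263, so d = 263.
3^1 ≡ 3 (mod 527)
3^2 ≡ 3^2 = 9 ≡ 9 (mod 527)
3^4 ≡ 9^2 = 81 ≡ 81 (mod 527)
3^8 ≡ 81^2 = 6561 ≡ 237 (mod 527)
3^16 ≡ 237^2 = 56169 ≡ 307 (mod 527)
3^32 ≡ 307^2 = 94249 ≡ 443 (mod 527)
3^64 ≡ 443^2 = 196249 ≡ 205 (mod 527)
3^128 ≡ 205^2 = 42025 ≡ 392 (mod 527)
3^256 ≡ 392^2 = 153664 ≡ 307 (mod 527)
263 = 256 + 4 + 2 + 1 in binary powers of 2.
So 3^263 ≡ 307 · 81 · 9 · 3 ≡ 11 (mod 527).
Squaring chain: 11; never reaches −1, so base 3 is a Miller–Rabin witness that 527 is composite.

11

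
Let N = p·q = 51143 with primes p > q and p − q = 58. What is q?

199

Since p = q + 58, we have 51143 = q(q + 58), so q² + 58q − 51143 = 0.
Discriminant: 58² + 4·51143 = 3364 + 204572 = 207936; √207936 = 456.
q = (−58 + 456)/2 = 199, and p = q + 58 = 257.
Check: 199 · 257 = 51143.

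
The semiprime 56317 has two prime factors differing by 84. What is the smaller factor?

199

Since p = q + 84, we have 56317 = q(q + 84), so q² + 84q − 56317 = 0.
Discriminant: 84² + 4·56317 = 7056 + 225268 = 232324; √232324 = 482.
q = (−84 + 482)/2 = 199, and p = q + 84 = 283.
Check: 199 · 283 = 56317.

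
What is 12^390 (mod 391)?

12^1 ≡ 12 (mod 391)
12^2 ≡ 12^2 = 144 ≡ 144 (mod 391)
12^4 ≡ 144^2 = 20736 ≡ 13 (mod 391)
12^8 ≡ 13^2 = 169 ≡ 169 (mod 391)
12^16 ≡ 169^2 = 28561 ≡ 18 (mod 391)
12^32 ≡ 18^2 = 324 ≡ 324 (mod 391)
12^64 ≡ 324^2 = 104976 ≡ 188 (mod 391)
12^128 ≡ 188^2 = 35344 ≡ 154 (mod 391)
12^256 ≡ 154^2 = 23716 ≡ 256 (mod 391)
390 = 256 + 128 + 4 + 2 in binary powers of 2.
So 12^390 ≡ 256 · 154 · 13 · 144 ≡ 87 (mod 391).
Since 87 ≠ 1, base 12 is a Fermat witness: 391 is composite.

87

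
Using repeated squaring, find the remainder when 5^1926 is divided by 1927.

291

5^1 ≡ 5 (mod 1927)
5^2 ≡ 5^2 = 25 ≡ 25 (mod 1927)
5^4 ≡ 25^2 = 625 ≡ 625 (mod 1927)
5^8 ≡ 625^2 = 390625 ≡ 1371 (mod 1927)
5^16 ≡ 1371^2 = 1879641 ≡ 816 (mod 1927)
5^32 ≡ 816^2 = 665856 ≡ 1041 (mod 1927)
5^64 ≡ 1041^2 = 1083681 ≡ 707 (mod 1927)
5^128 ≡ 707^2 = 499849 ≡ 756 (mod 1927)
5^256 ≡ 756^2 = 571536 ≡ 1144 (mod 1927)
5^512 ≡ 1144^2 = 1308736 ≡ 303 (mod 1927)
5^1024 ≡ 303^2 = 91809 ≡ 1240 (mod 1927)
1926 = 1024 + 512 + 256 + 128 + 4 + 2 in binary powers of 2.
So 5^1926 ≡ 1240 · 303 · 1144 · 756 · 625 · 25 ≡ 291 (mod 1927).
Since 291 ≠ 1, base 5 is a Fermat witness: 1927 is composite.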